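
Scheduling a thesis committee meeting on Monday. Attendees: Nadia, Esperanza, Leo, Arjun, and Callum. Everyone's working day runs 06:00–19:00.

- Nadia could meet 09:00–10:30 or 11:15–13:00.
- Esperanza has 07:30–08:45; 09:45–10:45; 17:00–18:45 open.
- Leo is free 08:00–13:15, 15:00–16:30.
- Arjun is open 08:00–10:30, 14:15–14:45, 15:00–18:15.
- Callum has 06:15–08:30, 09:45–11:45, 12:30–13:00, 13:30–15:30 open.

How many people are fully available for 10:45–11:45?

Leo and Callum can make the full 10:45-11:45 slot — that's 2.

2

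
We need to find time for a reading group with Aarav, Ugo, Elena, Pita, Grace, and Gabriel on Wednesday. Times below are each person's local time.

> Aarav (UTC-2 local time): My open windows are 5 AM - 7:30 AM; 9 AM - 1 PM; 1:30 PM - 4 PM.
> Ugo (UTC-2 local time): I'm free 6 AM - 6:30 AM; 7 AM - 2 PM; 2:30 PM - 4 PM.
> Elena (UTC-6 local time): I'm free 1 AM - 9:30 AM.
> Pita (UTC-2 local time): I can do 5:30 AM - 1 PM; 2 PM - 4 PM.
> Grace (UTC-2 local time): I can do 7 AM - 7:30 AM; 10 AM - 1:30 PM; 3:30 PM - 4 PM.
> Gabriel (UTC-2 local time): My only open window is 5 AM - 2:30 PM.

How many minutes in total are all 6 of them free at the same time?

Aarav in UTC: 07:00-09:30, 11:00-15:00, 15:30-18:00 (add 2h to convert from UTC-2).
Ugo in UTC: 08:00-08:30, 09:00-16:00, 16:30-18:00 (add 2h to convert from UTC-2).
Elena in UTC: 07:00-15:30 (add 6h to convert from UTC-6).
Pita in UTC: 07:30-15:00, 16:00-18:00 (add 2h to convert from UTC-2).
Grace in UTC: 09:00-09:30, 12:00-15:30, 17:30-18:00 (add 2h to convert from UTC-2).
Gabriel in UTC: 07:00-16:30 (add 2h to convert from UTC-2).
Aarav ∩ Ugo: 08:00-08:30, 09:00-09:30, 11:00-15:00, 15:30-16:00, 16:30-18:00.
Aarav ∩ Ugo ∩ Elena: 08:00-08:30, 09:00-09:30, 11:00-15:00.
Aarav ∩ Ugo ∩ Elena ∩ Pita: 08:00-08:30, 09:00-09:30, 11:00-15:00.
Aarav ∩ Ugo ∩ Elena ∩ Pita ∩ Grace: 09:00-09:30, 12:00-15:00.
Aarav ∩ Ugo ∩ Elena ∩ Pita ∩ Grace ∩ Gabriel: 09:00-09:30, 12:00-15:00.
Those are the intersection windows.
Summing the common windows: 30 + 180 = 210 minutes.

210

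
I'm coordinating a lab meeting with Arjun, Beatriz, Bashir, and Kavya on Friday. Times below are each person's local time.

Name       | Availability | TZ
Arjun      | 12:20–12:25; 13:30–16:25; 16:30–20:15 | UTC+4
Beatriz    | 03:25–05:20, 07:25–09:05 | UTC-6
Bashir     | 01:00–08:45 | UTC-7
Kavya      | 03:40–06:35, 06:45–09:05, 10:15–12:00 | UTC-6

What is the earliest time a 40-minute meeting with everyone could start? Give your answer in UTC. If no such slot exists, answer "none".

09:40

Arjun in UTC: 08:20-08:25, 09:30-12:25, 12:30-16:15 (subtract 4h to convert from UTC+4).
Beatriz in UTC: 09:25-11:20, 13:25-15:05 (add 6h to convert from UTC-6).
Bashir in UTC: 08:00-15:45 (add 7h to convert from UTC-7).
Kavya in UTC: 09:40-12:35, 12:45-15:05, 16:15-18:00 (add 6h to convert from UTC-6).
Arjun ∩ Beatriz: 09:30-11:20, 13:25-15:05.
Arjun ∩ Beatriz ∩ Bashir: 09:30-11:20, 13:25-15:05.
Arjun ∩ Beatriz ∩ Bashir ∩ Kavya: 09:40-11:20, 13:25-15:05.
The first common window of at least 40 minutes is 09:40-11:20, so the earliest start is 09:40.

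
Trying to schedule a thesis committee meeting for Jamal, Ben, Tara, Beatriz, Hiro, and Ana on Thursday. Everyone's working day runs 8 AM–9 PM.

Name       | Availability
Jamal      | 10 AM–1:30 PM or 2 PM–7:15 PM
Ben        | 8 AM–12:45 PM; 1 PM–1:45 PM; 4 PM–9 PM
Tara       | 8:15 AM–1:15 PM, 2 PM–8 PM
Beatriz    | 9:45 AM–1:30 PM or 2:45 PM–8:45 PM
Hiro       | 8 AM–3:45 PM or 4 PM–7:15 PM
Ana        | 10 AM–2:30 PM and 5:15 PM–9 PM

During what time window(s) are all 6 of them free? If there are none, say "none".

Jamal ∩ Ben: 10:00-12:45, 13:00-13:30, 16:00-19:15.
Jamal ∩ Ben ∩ Tara: 10:00-12:45, 13:00-13:15, 16:00-19:15.
Jamal ∩ Ben ∩ Tara ∩ Beatriz: 10:00-12:45, 13:00-13:15, 16:00-19:15.
Jamal ∩ Ben ∩ Tara ∩ Beatriz ∩ Hiro: 10:00-12:45, 13:00-13:15, 16:00-19:15.
Jamal ∩ Ben ∩ Tara ∩ Beatriz ∩ Hiro ∩ Ana: 10:00-12:45, 13:00-13:15, 17:15-19:15.

10:00-12:45, 13:00-13:15, 17:15-19:15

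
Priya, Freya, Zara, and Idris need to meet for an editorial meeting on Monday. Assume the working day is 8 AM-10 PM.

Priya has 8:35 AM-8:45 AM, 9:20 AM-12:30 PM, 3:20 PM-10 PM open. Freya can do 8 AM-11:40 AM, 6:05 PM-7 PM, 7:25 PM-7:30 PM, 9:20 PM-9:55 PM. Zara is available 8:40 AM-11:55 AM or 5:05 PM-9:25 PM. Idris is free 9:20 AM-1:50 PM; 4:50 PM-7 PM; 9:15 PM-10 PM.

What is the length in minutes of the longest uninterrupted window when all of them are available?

Priya ∩ Freya: 08:35-08:45, 09:20-11:40, 18:05-19:00, 19:25-19:30, 21:20-21:55.
Priya ∩ Freya ∩ Zara: 08:40-08:45, 09:20-11:40, 18:05-19:00, 19:25-19:30, 21:20-21:25.
Priya ∩ Freya ∩ Zara ∩ Idris: 09:20-11:40, 18:05-19:00, 21:20-21:25.
The longest is 09:20-11:40 at 140 minutes.

140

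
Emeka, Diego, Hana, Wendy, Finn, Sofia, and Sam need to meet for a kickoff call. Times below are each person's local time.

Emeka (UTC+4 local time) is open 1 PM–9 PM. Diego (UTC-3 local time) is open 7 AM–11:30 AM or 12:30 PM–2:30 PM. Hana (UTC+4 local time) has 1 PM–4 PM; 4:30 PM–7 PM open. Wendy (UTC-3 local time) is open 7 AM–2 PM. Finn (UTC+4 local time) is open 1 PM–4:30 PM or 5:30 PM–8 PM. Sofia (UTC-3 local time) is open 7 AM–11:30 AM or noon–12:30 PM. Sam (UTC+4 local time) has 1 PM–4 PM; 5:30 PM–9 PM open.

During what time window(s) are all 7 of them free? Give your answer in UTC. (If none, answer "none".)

Emeka in UTC: 09:00-17:00 (subtract 4h to convert from UTC+4).
Diego in UTC: 10:00-14:30, 15:30-17:30 (add 3h to convert from UTC-3).
Hana in UTC: 09:00-12:00, 12:30-15:00 (subtract 4h to convert from UTC+4).
Wendy in UTC: 10:00-17:00 (add 3h to convert from UTC-3).
Finn in UTC: 09:00-12:30, 13:30-16:00 (subtract 4h to convert from UTC+4).
Sofia in UTC: 10:00-14:30, 15:00-15:30 (add 3h to convert from UTC-3).
Sam in UTC: 09:00-12:00, 13:30-17:00 (subtract 4h to convert from UTC+4).
Emeka ∩ Diego: 10:00-14:30, 15:30-17:00.
Emeka ∩ Diego ∩ Hana: 10:00-12:00, 12:30-14:30.
Emeka ∩ Diego ∩ Hana ∩ Wendy: 10:00-12:00, 12:30-14:30.
Emeka ∩ Diego ∩ Hana ∩ Wendy ∩ Finn: 10:00-12:00, 13:30-14:30.
Emeka ∩ Diego ∩ Hana ∩ Wendy ∩ Finn ∩ Sofia: 10:00-12:00, 13:30-14:30.
Emeka ∩ Diego ∩ Hana ∩ Wendy ∩ Finn ∩ Sofia ∩ Sam: 10:00-12:00, 13:30-14:30.
So the common availability across everyone is 10:00-12:00, 13:30-14:30.

10:00-12:00, 13:30-14:30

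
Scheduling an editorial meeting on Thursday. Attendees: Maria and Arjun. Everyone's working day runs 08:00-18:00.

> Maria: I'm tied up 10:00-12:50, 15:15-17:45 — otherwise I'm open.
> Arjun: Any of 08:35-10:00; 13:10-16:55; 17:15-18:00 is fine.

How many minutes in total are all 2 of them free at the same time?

225

Maria free: 08:00-10:00, 12:50-15:15, 17:45-18:00 (invert busy blocks within the working day).
Arjun free: 08:35-10:00, 13:10-16:55, 17:15-18:00.
Maria ∩ Arjun: 08:35-10:00, 13:10-15:15, 17:45-18:00.
Those are the intersection windows.
Summing the common windows: 85 + 125 + 15 = 225 minutes.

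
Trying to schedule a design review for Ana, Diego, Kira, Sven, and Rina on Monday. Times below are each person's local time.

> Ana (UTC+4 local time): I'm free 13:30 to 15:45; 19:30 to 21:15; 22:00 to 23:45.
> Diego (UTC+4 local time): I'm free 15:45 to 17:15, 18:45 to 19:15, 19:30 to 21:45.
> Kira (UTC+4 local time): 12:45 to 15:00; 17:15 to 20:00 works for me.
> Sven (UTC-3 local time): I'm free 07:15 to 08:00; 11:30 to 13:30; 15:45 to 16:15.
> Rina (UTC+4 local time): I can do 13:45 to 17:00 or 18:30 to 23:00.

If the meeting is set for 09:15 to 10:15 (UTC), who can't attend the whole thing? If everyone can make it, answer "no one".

Ana in UTC: 09:30-11:45, 15:30-17:15, 18:00-19:45 (subtract 4h to convert from UTC+4).
Diego in UTC: 11:45-13:15, 14:45-15:15, 15:30-17:45 (subtract 4h to convert from UTC+4).
Kira in UTC: 08:45-11:00, 13:15-16:00 (subtract 4h to convert from UTC+4).
Sven in UTC: 10:15-11:00, 14:30-16:30, 18:45-19:15 (add 3h to convert from UTC-3).
Rina in UTC: 09:45-13:00, 14:30-19:00 (subtract 4h to convert from UTC+4).
Ana: not fully free for 09:15-10:15. Diego: not fully free for 09:15-10:15. Kira: free for 09:15-10:15. Sven: not fully free for 09:15-10:15. Rina: not fully free for 09:15-10:15.

Ana, Diego, Rina, Sven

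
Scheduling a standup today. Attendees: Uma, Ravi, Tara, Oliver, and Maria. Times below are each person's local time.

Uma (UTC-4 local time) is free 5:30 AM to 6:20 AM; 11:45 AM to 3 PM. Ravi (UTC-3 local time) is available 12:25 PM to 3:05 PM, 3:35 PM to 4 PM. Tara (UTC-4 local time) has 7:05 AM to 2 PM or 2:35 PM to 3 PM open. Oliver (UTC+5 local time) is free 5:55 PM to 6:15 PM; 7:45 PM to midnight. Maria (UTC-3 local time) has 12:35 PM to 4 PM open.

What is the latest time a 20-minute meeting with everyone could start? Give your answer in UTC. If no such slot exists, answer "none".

Uma in UTC: 09:30-10:20, 15:45-19:00 (add 4h to convert from UTC-4).
Ravi in UTC: 15:25-18:05, 18:35-19:00 (add 3h to convert from UTC-3).
Tara in UTC: 11:05-18:00, 18:35-19:00 (add 4h to convert from UTC-4).
Oliver in UTC: 12:55-13:15, 14:45-19:00 (subtract 5h to convert from UTC+5).
Maria in UTC: 15:35-19:00 (add 3h to convert from UTC-3).
Uma ∩ Ravi: 15:45-18:05, 18:35-19:00.
Uma ∩ Ravi ∩ Tara: 15:45-18:00, 18:35-19:00.
Uma ∩ Ravi ∩ Tara ∩ Oliver: 15:45-18:00, 18:35-19:00.
Uma ∩ Ravi ∩ Tara ∩ Oliver ∩ Maria: 15:45-18:00, 18:35-19:00.
Those are the intersection windows.
The last common window of at least 20 minutes is 18:35-19:00; a 20-minute meeting can start as late as 18:40 and still end by 19:00.

18:40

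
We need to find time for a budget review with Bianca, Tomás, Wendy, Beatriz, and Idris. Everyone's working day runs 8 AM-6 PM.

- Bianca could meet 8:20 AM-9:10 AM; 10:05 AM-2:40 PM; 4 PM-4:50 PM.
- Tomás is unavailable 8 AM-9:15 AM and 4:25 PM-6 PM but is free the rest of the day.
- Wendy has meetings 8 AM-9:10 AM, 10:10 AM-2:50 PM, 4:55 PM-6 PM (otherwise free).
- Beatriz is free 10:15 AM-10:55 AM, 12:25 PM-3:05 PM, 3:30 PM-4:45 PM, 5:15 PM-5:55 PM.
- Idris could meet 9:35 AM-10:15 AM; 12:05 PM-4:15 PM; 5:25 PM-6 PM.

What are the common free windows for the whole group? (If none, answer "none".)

Bianca free: 08:20-09:10, 10:05-14:40, 16:00-16:50.
Tomás free: 09:15-16:25 (invert busy blocks within the working day).
Wendy free: 09:10-10:10, 14:50-16:55 (invert busy blocks within the working day).
Beatriz free: 10:15-10:55, 12:25-15:05, 15:30-16:45, 17:15-17:55.
Idris free: 09:35-10:15, 12:05-16:15, 17:25-18:00.
Bianca ∩ Tomás: 10:05-14:40, 16:00-16:25.
Bianca ∩ Tomás ∩ Wendy: 10:05-10:10, 16:00-16:25.
Bianca ∩ Tomás ∩ Wendy ∩ Beatriz: 16:00-16:25.
Bianca ∩ Tomás ∩ Wendy ∩ Beatriz ∩ Idris: 16:00-16:15.

16:00-16:15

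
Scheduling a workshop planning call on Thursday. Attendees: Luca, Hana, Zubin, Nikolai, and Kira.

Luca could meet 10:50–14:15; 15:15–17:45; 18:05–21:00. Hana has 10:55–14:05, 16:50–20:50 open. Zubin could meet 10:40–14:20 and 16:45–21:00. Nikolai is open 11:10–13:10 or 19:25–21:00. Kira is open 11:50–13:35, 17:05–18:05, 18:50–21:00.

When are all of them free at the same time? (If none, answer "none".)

Luca ∩ Hana: 10:55-14:05, 16:50-17:45, 18:05-20:50.
Luca ∩ Hana ∩ Zubin: 10:55-14:05, 16:50-17:45, 18:05-20:50.
Luca ∩ Hana ∩ Zubin ∩ Nikolai: 11:10-13:10, 19:25-20:50.
Luca ∩ Hana ∩ Zubin ∩ Nikolai ∩ Kira: 11:50-13:10, 19:25-20:50.

11:50-13:10, 19:25-20:50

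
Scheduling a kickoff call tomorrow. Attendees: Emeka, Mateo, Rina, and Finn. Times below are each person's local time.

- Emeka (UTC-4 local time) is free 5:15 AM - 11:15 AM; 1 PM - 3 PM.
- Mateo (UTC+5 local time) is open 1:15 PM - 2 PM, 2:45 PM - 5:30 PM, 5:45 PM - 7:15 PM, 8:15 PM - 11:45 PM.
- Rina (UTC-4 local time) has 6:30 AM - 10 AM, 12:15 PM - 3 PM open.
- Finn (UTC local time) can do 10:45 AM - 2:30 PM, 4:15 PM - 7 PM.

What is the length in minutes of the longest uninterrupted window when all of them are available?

Emeka in UTC: 09:15-15:15, 17:00-19:00 (add 4h to convert from UTC-4).
Mateo in UTC: 08:15-09:00, 09:45-12:30, 12:45-14:15, 15:15-18:45 (subtract 5h to convert from UTC+5).
Rina in UTC: 10:30-14:00, 16:15-19:00 (add 4h to convert from UTC-4).
Finn in UTC: 10:45-14:30, 16:15-19:00.
Emeka ∩ Mateo: 09:45-12:30, 12:45-14:15, 17:00-18:45.
Emeka ∩ Mateo ∩ Rina: 10:30-12:30, 12:45-14:00, 17:00-18:45.
Emeka ∩ Mateo ∩ Rina ∩ Finn: 10:45-12:30, 12:45-14:00, 17:00-18:45.
So the common availability across everyone is 10:45-12:30, 12:45-14:00, 17:00-18:45.
The longest is 10:45-12:30 at 105 minutes.

105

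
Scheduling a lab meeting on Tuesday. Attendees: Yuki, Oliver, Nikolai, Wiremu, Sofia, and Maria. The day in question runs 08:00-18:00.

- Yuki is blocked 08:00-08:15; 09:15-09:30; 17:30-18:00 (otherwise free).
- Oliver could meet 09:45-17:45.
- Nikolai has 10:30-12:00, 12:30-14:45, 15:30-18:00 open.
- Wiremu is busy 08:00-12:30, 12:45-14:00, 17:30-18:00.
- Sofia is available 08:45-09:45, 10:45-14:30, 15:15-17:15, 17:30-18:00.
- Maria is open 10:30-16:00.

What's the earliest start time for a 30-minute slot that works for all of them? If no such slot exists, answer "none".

14:00

Yuki free: 08:15-09:15, 09:30-17:30 (invert busy blocks within the working day).
Oliver free: 09:45-17:45.
Nikolai free: 10:30-12:00, 12:30-14:45, 15:30-18:00.
Wiremu free: 12:30-12:45, 14:00-17:30 (invert busy blocks within the working day).
Sofia free: 08:45-09:45, 10:45-14:30, 15:15-17:15, 17:30-18:00.
Maria free: 10:30-16:00.
Yuki ∩ Oliver: 09:45-17:30.
Yuki ∩ Oliver ∩ Nikolai: 10:30-12:00, 12:30-14:45, 15:30-17:30.
Yuki ∩ Oliver ∩ Nikolai ∩ Wiremu: 12:30-12:45, 14:00-14:45, 15:30-17:30.
Yuki ∩ Oliver ∩ Nikolai ∩ Wiremu ∩ Sofia: 12:30-12:45, 14:00-14:30, 15:30-17:15.
Yuki ∩ Oliver ∩ Nikolai ∩ Wiremu ∩ Sofia ∩ Maria: 12:30-12:45, 14:00-14:30, 15:30-16:00.
The first common window of at least 30 minutes is 14:00-14:30, so the earliest start is 14:00.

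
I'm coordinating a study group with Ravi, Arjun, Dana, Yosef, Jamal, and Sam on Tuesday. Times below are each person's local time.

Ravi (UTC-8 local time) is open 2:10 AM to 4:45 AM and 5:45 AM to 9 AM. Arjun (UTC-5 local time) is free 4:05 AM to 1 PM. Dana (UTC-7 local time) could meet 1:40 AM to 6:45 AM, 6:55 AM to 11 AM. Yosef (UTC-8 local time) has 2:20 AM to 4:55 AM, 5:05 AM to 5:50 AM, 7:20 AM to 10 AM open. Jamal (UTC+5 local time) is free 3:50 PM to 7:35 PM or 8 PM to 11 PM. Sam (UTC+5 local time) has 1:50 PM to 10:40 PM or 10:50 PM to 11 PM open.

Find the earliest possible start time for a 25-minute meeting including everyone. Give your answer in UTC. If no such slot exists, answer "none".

10:50

Ravi in UTC: 10:10-12:45, 13:45-17:00 (add 8h to convert from UTC-8).
Arjun in UTC: 09:05-18:00 (add 5h to convert from UTC-5).
Dana in UTC: 08:40-13:45, 13:55-18:00 (add 7h to convert from UTC-7).
Yosef in UTC: 10:20-12:55, 13:05-13:50, 15:20-18:00 (add 8h to convert from UTC-8).
Jamal in UTC: 10:50-14:35, 15:00-18:00 (subtract 5h to convert from UTC+5).
Sam in UTC: 08:50-17:40, 17:50-18:00 (subtract 5h to convert from UTC+5).
Ravi ∩ Arjun: 10:10-12:45, 13:45-17:00.
Ravi ∩ Arjun ∩ Dana: 10:10-12:45, 13:55-17:00.
Ravi ∩ Arjun ∩ Dana ∩ Yosef: 10:20-12:45, 15:20-17:00.
Ravi ∩ Arjun ∩ Dana ∩ Yosef ∩ Jamal: 10:50-12:45, 15:20-17:00.
Ravi ∩ Arjun ∩ Dana ∩ Yosef ∩ Jamal ∩ Sam: 10:50-12:45, 15:20-17:00.
So the common availability across everyone is 10:50-12:45, 15:20-17:00.
The first common window of at least 25 minutes is 10:50-12:45, so the earliest start is 10:50.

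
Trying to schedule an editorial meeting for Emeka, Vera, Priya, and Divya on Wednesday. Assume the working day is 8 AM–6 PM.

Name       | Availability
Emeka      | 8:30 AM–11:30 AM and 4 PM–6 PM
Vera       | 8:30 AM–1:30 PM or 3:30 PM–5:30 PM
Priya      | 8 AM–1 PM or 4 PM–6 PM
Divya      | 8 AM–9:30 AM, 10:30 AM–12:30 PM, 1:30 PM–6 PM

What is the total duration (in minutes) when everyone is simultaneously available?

Emeka ∩ Vera: 08:30-11:30, 16:00-17:30.
Emeka ∩ Vera ∩ Priya: 08:30-11:30, 16:00-17:30.
Emeka ∩ Vera ∩ Priya ∩ Divya: 08:30-09:30, 10:30-11:30, 16:00-17:30.
Those are the intersection windows.
Summing the common windows: 60 + 60 + 90 = 210 minutes.

210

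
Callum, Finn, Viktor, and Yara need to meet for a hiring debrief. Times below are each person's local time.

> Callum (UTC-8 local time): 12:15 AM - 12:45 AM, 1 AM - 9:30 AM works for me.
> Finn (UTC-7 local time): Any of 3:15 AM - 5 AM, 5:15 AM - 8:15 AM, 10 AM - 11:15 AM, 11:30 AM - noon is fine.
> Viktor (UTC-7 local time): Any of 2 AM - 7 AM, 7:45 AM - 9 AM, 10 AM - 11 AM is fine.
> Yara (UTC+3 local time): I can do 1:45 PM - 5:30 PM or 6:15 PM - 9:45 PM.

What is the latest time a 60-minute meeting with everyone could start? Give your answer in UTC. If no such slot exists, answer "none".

Callum in UTC: 08:15-08:45, 09:00-17:30 (add 8h to convert from UTC-8).
Finn in UTC: 10:15-12:00, 12:15-15:15, 17:00-18:15, 18:30-19:00 (add 7h to convert from UTC-7).
Viktor in UTC: 09:00-14:00, 14:45-16:00, 17:00-18:00 (add 7h to convert from UTC-7).
Yara in UTC: 10:45-14:30, 15:15-18:45 (subtract 3h to convert from UTC+3).
Callum ∩ Finn: 10:15-12:00, 12:15-15:15, 17:00-17:30.
Callum ∩ Finn ∩ Viktor: 10:15-12:00, 12:15-14:00, 14:45-15:15, 17:00-17:30.
Callum ∩ Finn ∩ Viktor ∩ Yara: 10:45-12:00, 12:15-14:00, 17:00-17:30.
The last common window of at least 60 minutes is 12:15-14:00; a 60-minute meeting can start as late as 13:00 and still end by 14:00.

13:00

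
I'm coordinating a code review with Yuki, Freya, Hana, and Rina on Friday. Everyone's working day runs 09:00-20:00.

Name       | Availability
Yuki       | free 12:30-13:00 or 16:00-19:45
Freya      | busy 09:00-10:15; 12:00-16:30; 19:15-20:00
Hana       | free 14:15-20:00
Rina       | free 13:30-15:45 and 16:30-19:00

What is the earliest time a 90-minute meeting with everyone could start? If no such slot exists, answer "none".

16:30

Yuki free: 12:30-13:00, 16:00-19:45.
Freya free: 10:15-12:00, 16:30-19:15 (invert busy blocks within the working day).
Hana free: 14:15-20:00.
Rina free: 13:30-15:45, 16:30-19:00.
Yuki ∩ Freya: 16:30-19:15.
Yuki ∩ Freya ∩ Hana: 16:30-19:15.
Yuki ∩ Freya ∩ Hana ∩ Rina: 16:30-19:00.
Those are the intersection windows.
The first common window of at least 90 minutes is 16:30-19:00, so the earliest start is 16:30.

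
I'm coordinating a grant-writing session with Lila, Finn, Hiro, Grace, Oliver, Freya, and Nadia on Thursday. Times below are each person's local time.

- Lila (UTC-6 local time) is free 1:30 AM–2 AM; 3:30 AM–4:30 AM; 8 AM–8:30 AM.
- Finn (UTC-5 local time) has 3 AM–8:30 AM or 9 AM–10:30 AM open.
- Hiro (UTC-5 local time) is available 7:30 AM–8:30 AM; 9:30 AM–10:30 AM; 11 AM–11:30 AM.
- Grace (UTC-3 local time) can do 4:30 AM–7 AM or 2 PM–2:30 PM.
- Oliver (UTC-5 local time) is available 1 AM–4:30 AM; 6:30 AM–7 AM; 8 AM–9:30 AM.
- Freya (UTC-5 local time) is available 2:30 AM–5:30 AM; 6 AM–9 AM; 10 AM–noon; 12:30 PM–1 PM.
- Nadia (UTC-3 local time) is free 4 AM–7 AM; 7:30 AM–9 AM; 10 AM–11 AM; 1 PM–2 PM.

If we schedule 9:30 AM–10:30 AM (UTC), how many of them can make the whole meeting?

Lila in UTC: 07:30-08:00, 09:30-10:30, 14:00-14:30 (add 6h to convert from UTC-6).
Finn in UTC: 08:00-13:30, 14:00-15:30 (add 5h to convert from UTC-5).
Hiro in UTC: 12:30-13:30, 14:30-15:30, 16:00-16:30 (add 5h to convert from UTC-5).
Grace in UTC: 07:30-10:00, 17:00-17:30 (add 3h to convert from UTC-3).
Oliver in UTC: 06:00-09:30, 11:30-12:00, 13:00-14:30 (add 5h to convert from UTC-5).
Freya in UTC: 07:30-10:30, 11:00-14:00, 15:00-17:00, 17:30-18:00 (add 5h to convert from UTC-5).
Nadia in UTC: 07:00-10:00, 10:30-12:00, 13:00-14:00, 16:00-17:00 (add 3h to convert from UTC-3).
Lila, Finn, and Freya can make the full 09:30-10:30 slot — that's 3.

3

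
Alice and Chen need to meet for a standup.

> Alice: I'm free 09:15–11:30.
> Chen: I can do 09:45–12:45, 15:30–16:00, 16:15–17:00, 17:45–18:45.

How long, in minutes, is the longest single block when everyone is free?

Alice ∩ Chen: 09:45-11:30.
So the common availability across everyone is 09:45-11:30.
The longest is 09:45-11:30 at 105 minutes.

105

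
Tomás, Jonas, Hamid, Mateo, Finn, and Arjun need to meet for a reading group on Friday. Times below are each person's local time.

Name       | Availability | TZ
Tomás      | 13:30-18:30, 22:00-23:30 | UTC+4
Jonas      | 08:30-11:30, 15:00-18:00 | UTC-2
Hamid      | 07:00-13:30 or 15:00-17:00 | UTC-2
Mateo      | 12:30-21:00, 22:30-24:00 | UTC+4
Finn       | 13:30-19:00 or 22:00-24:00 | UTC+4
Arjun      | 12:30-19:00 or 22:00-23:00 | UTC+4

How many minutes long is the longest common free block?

Tomás in UTC: 09:30-14:30, 18:00-19:30 (subtract 4h to convert from UTC+4).
Jonas in UTC: 10:30-13:30, 17:00-20:00 (add 2h to convert from UTC-2).
Hamid in UTC: 09:00-15:30, 17:00-19:00 (add 2h to convert from UTC-2).
Mateo in UTC: 08:30-17:00, 18:30-20:00 (subtract 4h to convert from UTC+4).
Finn in UTC: 09:30-15:00, 18:00-20:00 (subtract 4h to convert from UTC+4).
Arjun in UTC: 08:30-15:00, 18:00-19:00 (subtract 4h to convert from UTC+4).
Tomás ∩ Jonas: 10:30-13:30, 18:00-19:30.
Tomás ∩ Jonas ∩ Hamid: 10:30-13:30, 18:00-19:00.
Tomás ∩ Jonas ∩ Hamid ∩ Mateo: 10:30-13:30, 18:30-19:00.
Tomás ∩ Jonas ∩ Hamid ∩ Mateo ∩ Finn: 10:30-13:30, 18:30-19:00.
Tomás ∩ Jonas ∩ Hamid ∩ Mateo ∩ Finn ∩ Arjun: 10:30-13:30, 18:30-19:00.
The longest is 10:30-13:30 at 180 minutes.

180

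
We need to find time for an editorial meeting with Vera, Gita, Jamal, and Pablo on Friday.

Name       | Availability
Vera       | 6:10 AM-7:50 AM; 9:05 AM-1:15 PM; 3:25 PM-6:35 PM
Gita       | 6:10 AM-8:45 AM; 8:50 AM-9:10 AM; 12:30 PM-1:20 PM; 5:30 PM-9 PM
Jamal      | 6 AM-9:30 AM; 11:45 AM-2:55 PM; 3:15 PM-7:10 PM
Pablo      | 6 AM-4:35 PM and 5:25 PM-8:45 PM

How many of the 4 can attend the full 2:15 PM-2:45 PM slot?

Jamal and Pablo can make the full 14:15-14:45 slot — that's 2.

2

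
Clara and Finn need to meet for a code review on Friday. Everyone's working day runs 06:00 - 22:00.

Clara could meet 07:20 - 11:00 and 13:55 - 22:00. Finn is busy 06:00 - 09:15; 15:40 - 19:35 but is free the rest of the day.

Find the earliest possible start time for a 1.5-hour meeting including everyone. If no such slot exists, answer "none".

09:15

Clara free: 07:20-11:00, 13:55-22:00.
Finn free: 09:15-15:40, 19:35-22:00 (invert busy blocks within the working day).
Clara ∩ Finn: 09:15-11:00, 13:55-15:40, 19:35-22:00.
Those are the intersection windows.
The first common window of at least 90 minutes is 09:15-11:00, so the earliest start is 09:15.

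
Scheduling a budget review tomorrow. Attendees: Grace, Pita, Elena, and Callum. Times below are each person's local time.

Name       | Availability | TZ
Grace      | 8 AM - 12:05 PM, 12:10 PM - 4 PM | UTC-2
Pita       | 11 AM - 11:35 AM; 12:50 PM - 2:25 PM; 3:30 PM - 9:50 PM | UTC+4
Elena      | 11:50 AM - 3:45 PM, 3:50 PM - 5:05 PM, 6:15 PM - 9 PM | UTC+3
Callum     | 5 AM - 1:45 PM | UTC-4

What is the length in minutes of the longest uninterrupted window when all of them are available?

Grace in UTC: 10:00-14:05, 14:10-18:00 (add 2h to convert from UTC-2).
Pita in UTC: 07:00-07:35, 08:50-10:25, 11:30-17:50 (subtract 4h to convert from UTC+4).
Elena in UTC: 08:50-12:45, 12:50-14:05, 15:15-18:00 (subtract 3h to convert from UTC+3).
Callum in UTC: 09:00-17:45 (add 4h to convert from UTC-4).
Grace ∩ Pita: 10:00-10:25, 11:30-14:05, 14:10-17:50.
Grace ∩ Pita ∩ Elena: 10:00-10:25, 11:30-12:45, 12:50-14:05, 15:15-17:50.
Grace ∩ Pita ∩ Elena ∩ Callum: 10:00-10:25, 11:30-12:45, 12:50-14:05, 15:15-17:45.
The longest is 15:15-17:45 at 150 minutes.

150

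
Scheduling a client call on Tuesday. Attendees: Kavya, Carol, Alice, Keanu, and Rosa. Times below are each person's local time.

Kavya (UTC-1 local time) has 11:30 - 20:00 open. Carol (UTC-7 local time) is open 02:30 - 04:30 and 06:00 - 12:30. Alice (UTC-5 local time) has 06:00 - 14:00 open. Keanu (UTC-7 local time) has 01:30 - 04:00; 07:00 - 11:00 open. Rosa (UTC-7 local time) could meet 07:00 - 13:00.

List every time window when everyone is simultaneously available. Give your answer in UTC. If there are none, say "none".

14:00-18:00

Kavya in UTC: 12:30-21:00 (add 1h to convert from UTC-1).
Carol in UTC: 09:30-11:30, 13:00-19:30 (add 7h to convert from UTC-7).
Alice in UTC: 11:00-19:00 (add 5h to convert from UTC-5).
Keanu in UTC: 08:30-11:00, 14:00-18:00 (add 7h to convert from UTC-7).
Rosa in UTC: 14:00-20:00 (add 7h to convert from UTC-7).
Kavya ∩ Carol: 13:00-19:30.
Kavya ∩ Carol ∩ Alice: 13:00-19:00.
Kavya ∩ Carol ∩ Alice ∩ Keanu: 14:00-18:00.
Kavya ∩ Carol ∩ Alice ∩ Keanu ∩ Rosa: 14:00-18:00.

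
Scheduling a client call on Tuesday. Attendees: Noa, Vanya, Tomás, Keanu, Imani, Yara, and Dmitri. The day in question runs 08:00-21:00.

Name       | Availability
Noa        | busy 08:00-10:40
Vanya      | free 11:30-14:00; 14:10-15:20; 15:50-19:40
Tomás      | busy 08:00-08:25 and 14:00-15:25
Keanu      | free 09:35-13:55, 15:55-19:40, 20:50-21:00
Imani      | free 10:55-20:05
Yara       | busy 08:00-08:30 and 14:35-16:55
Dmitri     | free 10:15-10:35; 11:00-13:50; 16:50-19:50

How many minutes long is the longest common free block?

Noa free: 10:40-21:00 (invert busy blocks within the working day).
Vanya free: 11:30-14:00, 14:10-15:20, 15:50-19:40.
Tomás free: 08:25-14:00, 15:25-21:00 (invert busy blocks within the working day).
Keanu free: 09:35-13:55, 15:55-19:40, 20:50-21:00.
Imani free: 10:55-20:05.
Yara free: 08:30-14:35, 16:55-21:00 (invert busy blocks within the working day).
Dmitri free: 10:15-10:35, 11:00-13:50, 16:50-19:50.
Noa ∩ Vanya: 11:30-14:00, 14:10-15:20, 15:50-19:40.
Noa ∩ Vanya ∩ Tomás: 11:30-14:00, 15:50-19:40.
Noa ∩ Vanya ∩ Tomás ∩ Keanu: 11:30-13:55, 15:55-19:40.
Noa ∩ Vanya ∩ Tomás ∩ Keanu ∩ Imani: 11:30-13:55, 15:55-19:40.
Noa ∩ Vanya ∩ Tomás ∩ Keanu ∩ Imani ∩ Yara: 11:30-13:55, 16:55-19:40.
Noa ∩ Vanya ∩ Tomás ∩ Keanu ∩ Imani ∩ Yara ∩ Dmitri: 11:30-13:50, 16:55-19:40.
The longest is 16:55-19:40 at 165 minutes.

165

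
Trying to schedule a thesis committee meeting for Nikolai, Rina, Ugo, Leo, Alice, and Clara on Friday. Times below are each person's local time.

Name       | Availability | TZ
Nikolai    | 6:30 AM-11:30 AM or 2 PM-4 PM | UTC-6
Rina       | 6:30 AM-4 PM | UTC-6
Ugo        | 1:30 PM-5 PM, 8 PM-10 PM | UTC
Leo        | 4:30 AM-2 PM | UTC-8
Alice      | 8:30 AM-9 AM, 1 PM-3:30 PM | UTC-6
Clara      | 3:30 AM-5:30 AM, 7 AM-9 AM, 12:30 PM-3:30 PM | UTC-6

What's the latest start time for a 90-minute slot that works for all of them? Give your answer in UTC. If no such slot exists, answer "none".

Nikolai in UTC: 12:30-17:30, 20:00-22:00 (add 6h to convert from UTC-6).
Rina in UTC: 12:30-22:00 (add 6h to convert from UTC-6).
Ugo in UTC: 13:30-17:00, 20:00-22:00.
Leo in UTC: 12:30-22:00 (add 8h to convert from UTC-8).
Alice in UTC: 14:30-15:00, 19:00-21:30 (add 6h to convert from UTC-6).
Clara in UTC: 09:30-11:30, 13:00-15:00, 18:30-21:30 (add 6h to convert from UTC-6).
Nikolai ∩ Rina: 12:30-17:30, 20:00-22:00.
Nikolai ∩ Rina ∩ Ugo: 13:30-17:00, 20:00-22:00.
Nikolai ∩ Rina ∩ Ugo ∩ Leo: 13:30-17:00, 20:00-22:00.
Nikolai ∩ Rina ∩ Ugo ∩ Leo ∩ Alice: 14:30-15:00, 20:00-21:30.
Nikolai ∩ Rina ∩ Ugo ∩ Leo ∩ Alice ∩ Clara: 14:30-15:00, 20:00-21:30.
The last common window of at least 90 minutes is 20:00-21:30; a 90-minute meeting can start as late as 20:00 and still end by 21:30.

20:00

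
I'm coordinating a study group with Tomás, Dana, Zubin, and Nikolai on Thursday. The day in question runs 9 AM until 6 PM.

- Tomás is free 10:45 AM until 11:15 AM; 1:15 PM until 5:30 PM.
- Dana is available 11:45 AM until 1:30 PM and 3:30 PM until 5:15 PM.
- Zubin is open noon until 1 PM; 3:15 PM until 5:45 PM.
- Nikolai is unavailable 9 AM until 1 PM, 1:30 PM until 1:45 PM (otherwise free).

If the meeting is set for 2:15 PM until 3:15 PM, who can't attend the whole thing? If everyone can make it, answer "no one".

Tomás free: 10:45-11:15, 13:15-17:30.
Dana free: 11:45-13:30, 15:30-17:15.
Zubin free: 12:00-13:00, 15:15-17:45.
Nikolai free: 13:00-13:30, 13:45-18:00 (invert busy blocks within the working day).
Tomás: free for 14:15-15:15. Dana: not fully free for 14:15-15:15. Zubin: not fully free for 14:15-15:15. Nikolai: free for 14:15-15:15.

Dana, Zubin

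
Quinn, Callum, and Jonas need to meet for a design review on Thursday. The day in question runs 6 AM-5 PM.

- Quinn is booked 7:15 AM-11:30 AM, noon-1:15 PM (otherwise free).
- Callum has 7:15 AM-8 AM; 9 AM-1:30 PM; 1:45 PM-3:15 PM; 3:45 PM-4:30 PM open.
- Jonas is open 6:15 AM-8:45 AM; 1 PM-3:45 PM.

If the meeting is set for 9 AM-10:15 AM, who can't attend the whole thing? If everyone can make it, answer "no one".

Jonas, Quinn

Quinn free: 06:00-07:15, 11:30-12:00, 13:15-17:00 (invert busy blocks within the working day).
Callum free: 07:15-08:00, 09:00-13:30, 13:45-15:15, 15:45-16:30.
Jonas free: 06:15-08:45, 13:00-15:45.
Quinn: not fully free for 09:00-10:15. Callum: free for 09:00-10:15. Jonas: not fully free for 09:00-10:15.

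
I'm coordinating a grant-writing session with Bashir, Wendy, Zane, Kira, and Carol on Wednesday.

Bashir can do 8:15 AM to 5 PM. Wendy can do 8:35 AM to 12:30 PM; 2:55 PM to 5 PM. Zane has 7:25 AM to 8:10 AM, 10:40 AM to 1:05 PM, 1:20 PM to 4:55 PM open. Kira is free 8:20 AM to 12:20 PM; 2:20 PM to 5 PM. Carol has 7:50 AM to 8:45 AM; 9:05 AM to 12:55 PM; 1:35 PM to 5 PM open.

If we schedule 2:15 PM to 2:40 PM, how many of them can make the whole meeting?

Bashir, Zane, and Carol can make the full 14:15-14:40 slot — that's 3.

3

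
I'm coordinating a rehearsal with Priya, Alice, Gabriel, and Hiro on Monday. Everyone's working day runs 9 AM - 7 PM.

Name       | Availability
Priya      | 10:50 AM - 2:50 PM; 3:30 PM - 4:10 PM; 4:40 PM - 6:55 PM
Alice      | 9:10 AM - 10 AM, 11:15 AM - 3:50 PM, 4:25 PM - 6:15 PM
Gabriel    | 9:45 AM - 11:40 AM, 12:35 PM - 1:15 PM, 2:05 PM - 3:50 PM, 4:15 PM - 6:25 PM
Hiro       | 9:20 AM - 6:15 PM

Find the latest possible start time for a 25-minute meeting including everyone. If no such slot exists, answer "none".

17:50

Priya ∩ Alice: 11:15-14:50, 15:30-15:50, 16:40-18:15.
Priya ∩ Alice ∩ Gabriel: 11:15-11:40, 12:35-13:15, 14:05-14:50, 15:30-15:50, 16:40-18:15.
Priya ∩ Alice ∩ Gabriel ∩ Hiro: 11:15-11:40, 12:35-13:15, 14:05-14:50, 15:30-15:50, 16:40-18:15.
So the common availability across everyone is 11:15-11:40, 12:35-13:15, 14:05-14:50, 15:30-15:50, 16:40-18:15.
The last common window of at least 25 minutes is 16:40-18:15; a 25-minute meeting can start as late as 17:50 and still end by 18:15.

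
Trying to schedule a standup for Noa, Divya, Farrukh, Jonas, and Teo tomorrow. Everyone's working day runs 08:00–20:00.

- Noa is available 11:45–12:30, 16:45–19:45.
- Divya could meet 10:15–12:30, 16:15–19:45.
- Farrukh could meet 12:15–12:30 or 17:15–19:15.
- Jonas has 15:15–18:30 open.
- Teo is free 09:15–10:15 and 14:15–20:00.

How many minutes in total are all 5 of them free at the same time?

75

Noa ∩ Divya: 11:45-12:30, 16:45-19:45.
Noa ∩ Divya ∩ Farrukh: 12:15-12:30, 17:15-19:15.
Noa ∩ Divya ∩ Farrukh ∩ Jonas: 17:15-18:30.
Noa ∩ Divya ∩ Farrukh ∩ Jonas ∩ Teo: 17:15-18:30.
That's a single block of 75 minutes.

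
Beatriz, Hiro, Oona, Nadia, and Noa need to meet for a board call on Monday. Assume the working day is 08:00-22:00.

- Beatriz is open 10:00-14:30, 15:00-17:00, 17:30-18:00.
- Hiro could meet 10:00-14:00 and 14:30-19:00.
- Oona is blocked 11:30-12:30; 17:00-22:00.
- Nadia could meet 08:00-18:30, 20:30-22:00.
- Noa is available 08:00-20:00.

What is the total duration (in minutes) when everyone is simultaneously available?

300

Beatriz free: 10:00-14:30, 15:00-17:00, 17:30-18:00.
Hiro free: 10:00-14:00, 14:30-19:00.
Oona free: 08:00-11:30, 12:30-17:00 (invert busy blocks within the working day).
Nadia free: 08:00-18:30, 20:30-22:00.
Noa free: 08:00-20:00.
Beatriz ∩ Hiro: 10:00-14:00, 15:00-17:00, 17:30-18:00.
Beatriz ∩ Hiro ∩ Oona: 10:00-11:30, 12:30-14:00, 15:00-17:00.
Beatriz ∩ Hiro ∩ Oona ∩ Nadia: 10:00-11:30, 12:30-14:00, 15:00-17:00.
Beatriz ∩ Hiro ∩ Oona ∩ Nadia ∩ Noa: 10:00-11:30, 12:30-14:00, 15:00-17:00.
Summing the common windows: 90 + 90 + 120 = 300 minutes.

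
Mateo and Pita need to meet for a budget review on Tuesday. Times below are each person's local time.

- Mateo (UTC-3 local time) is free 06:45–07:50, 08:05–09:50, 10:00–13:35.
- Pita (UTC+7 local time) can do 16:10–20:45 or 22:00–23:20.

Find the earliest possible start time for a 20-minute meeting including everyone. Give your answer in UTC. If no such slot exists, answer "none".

Mateo in UTC: 09:45-10:50, 11:05-12:50, 13:00-16:35 (add 3h to convert from UTC-3).
Pita in UTC: 09:10-13:45, 15:00-16:20 (subtract 7h to convert from UTC+7).
Mateo ∩ Pita: 09:45-10:50, 11:05-12:50, 13:00-13:45, 15:00-16:20.
The first common window of at least 20 minutes is 09:45-10:50, so the earliest start is 09:45.

09:45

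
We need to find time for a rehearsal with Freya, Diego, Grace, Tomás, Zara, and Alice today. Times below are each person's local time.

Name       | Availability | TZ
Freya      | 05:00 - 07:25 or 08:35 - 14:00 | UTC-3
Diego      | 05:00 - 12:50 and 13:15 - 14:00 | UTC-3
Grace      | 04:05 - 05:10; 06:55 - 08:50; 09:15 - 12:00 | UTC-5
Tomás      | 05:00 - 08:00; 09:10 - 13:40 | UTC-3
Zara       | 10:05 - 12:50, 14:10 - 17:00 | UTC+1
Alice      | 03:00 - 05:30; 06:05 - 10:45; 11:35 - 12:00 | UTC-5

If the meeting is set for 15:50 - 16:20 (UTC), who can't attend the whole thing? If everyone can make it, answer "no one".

Freya in UTC: 08:00-10:25, 11:35-17:00 (add 3h to convert from UTC-3).
Diego in UTC: 08:00-15:50, 16:15-17:00 (add 3h to convert from UTC-3).
Grace in UTC: 09:05-10:10, 11:55-13:50, 14:15-17:00 (add 5h to convert from UTC-5).
Tomás in UTC: 08:00-11:00, 12:10-16:40 (add 3h to convert from UTC-3).
Zara in UTC: 09:05-11:50, 13:10-16:00 (subtract 1h to convert from UTC+1).
Alice in UTC: 08:00-10:30, 11:05-15:45, 16:35-17:00 (add 5h to convert from UTC-5).
Freya: free for 15:50-16:20. Diego: not fully free for 15:50-16:20. Grace: free for 15:50-16:20. Tomás: free for 15:50-16:20. Zara: not fully free for 15:50-16:20. Alice: not fully free for 15:50-16:20.

Alice, Diego, Zara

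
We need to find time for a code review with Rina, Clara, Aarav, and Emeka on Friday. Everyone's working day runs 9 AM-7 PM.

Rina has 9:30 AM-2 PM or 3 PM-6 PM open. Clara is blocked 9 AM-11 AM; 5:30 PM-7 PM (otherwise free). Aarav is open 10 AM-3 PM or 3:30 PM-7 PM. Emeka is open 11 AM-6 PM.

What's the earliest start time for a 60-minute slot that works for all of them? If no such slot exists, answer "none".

11:00

Rina free: 09:30-14:00, 15:00-18:00.
Clara free: 11:00-17:30 (invert busy blocks within the working day).
Aarav free: 10:00-15:00, 15:30-19:00.
Emeka free: 11:00-18:00.
Rina ∩ Clara: 11:00-14:00, 15:00-17:30.
Rina ∩ Clara ∩ Aarav: 11:00-14:00, 15:30-17:30.
Rina ∩ Clara ∩ Aarav ∩ Emeka: 11:00-14:00, 15:30-17:30.
The first common window of at least 60 minutes is 11:00-14:00, so the earliest start is 11:00.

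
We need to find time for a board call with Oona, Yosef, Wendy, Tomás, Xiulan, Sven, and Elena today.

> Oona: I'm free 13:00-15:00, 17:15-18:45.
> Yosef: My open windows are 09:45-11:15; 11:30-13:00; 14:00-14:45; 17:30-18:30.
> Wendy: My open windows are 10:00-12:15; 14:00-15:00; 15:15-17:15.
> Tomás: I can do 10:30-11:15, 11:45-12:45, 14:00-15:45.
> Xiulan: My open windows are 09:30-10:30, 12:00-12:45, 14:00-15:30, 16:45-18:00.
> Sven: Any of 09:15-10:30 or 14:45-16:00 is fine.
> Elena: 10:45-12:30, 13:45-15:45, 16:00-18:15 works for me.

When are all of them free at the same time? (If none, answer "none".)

Oona ∩ Yosef: 14:00-14:45, 17:30-18:30.
Oona ∩ Yosef ∩ Wendy: 14:00-14:45.
Oona ∩ Yosef ∩ Wendy ∩ Tomás: 14:00-14:45.
Oona ∩ Yosef ∩ Wendy ∩ Tomás ∩ Xiulan: 14:00-14:45.
Oona ∩ Yosef ∩ Wendy ∩ Tomás ∩ Xiulan ∩ Sven: ∅.
Oona ∩ Yosef ∩ Wendy ∩ Tomás ∩ Xiulan ∩ Sven ∩ Elena: ∅.
There is no time when everyone is free.

none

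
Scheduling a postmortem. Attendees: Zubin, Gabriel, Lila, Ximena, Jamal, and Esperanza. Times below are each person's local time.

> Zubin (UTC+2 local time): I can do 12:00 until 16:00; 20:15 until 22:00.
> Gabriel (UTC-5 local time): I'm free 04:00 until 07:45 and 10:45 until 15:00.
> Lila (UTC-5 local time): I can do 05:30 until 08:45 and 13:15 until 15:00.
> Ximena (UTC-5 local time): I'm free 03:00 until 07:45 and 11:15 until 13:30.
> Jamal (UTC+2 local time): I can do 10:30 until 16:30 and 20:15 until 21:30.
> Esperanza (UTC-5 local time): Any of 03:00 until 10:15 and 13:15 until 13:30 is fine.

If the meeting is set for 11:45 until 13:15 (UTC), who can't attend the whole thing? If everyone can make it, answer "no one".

Zubin in UTC: 10:00-14:00, 18:15-20:00 (subtract 2h to convert from UTC+2).
Gabriel in UTC: 09:00-12:45, 15:45-20:00 (add 5h to convert from UTC-5).
Lila in UTC: 10:30-13:45, 18:15-20:00 (add 5h to convert from UTC-5).
Ximena in UTC: 08:00-12:45, 16:15-18:30 (add 5h to convert from UTC-5).
Jamal in UTC: 08:30-14:30, 18:15-19:30 (subtract 2h to convert from UTC+2).
Esperanza in UTC: 08:00-15:15, 18:15-18:30 (add 5h to convert from UTC-5).
Zubin: free for 11:45-13:15. Gabriel: not fully free for 11:45-13:15. Lila: free for 11:45-13:15. Ximena: not fully free for 11:45-13:15. Jamal: free for 11:45-13:15. Esperanza: free for 11:45-13:15.

Gabriel, Ximena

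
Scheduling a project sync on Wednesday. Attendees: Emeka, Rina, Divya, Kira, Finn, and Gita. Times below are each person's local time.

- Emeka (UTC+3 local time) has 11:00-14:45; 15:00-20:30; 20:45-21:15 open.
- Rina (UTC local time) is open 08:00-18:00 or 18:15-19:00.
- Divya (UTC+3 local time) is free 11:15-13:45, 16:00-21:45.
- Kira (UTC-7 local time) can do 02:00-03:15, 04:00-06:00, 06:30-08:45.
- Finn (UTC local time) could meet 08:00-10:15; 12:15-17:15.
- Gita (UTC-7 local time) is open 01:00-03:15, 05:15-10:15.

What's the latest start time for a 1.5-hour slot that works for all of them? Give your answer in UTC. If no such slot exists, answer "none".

Emeka in UTC: 08:00-11:45, 12:00-17:30, 17:45-18:15 (subtract 3h to convert from UTC+3).
Rina in UTC: 08:00-18:00, 18:15-19:00.
Divya in UTC: 08:15-10:45, 13:00-18:45 (subtract 3h to convert from UTC+3).
Kira in UTC: 09:00-10:15, 11:00-13:00, 13:30-15:45 (add 7h to convert from UTC-7).
Finn in UTC: 08:00-10:15, 12:15-17:15.
Gita in UTC: 08:00-10:15, 12:15-17:15 (add 7h to convert from UTC-7).
Emeka ∩ Rina: 08:00-11:45, 12:00-17:30, 17:45-18:00.
Emeka ∩ Rina ∩ Divya: 08:15-10:45, 13:00-17:30, 17:45-18:00.
Emeka ∩ Rina ∩ Divya ∩ Kira: 09:00-10:15, 13:30-15:45.
Emeka ∩ Rina ∩ Divya ∩ Kira ∩ Finn: 09:00-10:15, 13:30-15:45.
Emeka ∩ Rina ∩ Divya ∩ Kira ∩ Finn ∩ Gita: 09:00-10:15, 13:30-15:45.
So the common availability across everyone is 09:00-10:15, 13:30-15:45.
The last common window of at least 90 minutes is 13:30-15:45; a 90-minute meeting can start as late as 14:15 and still end by 15:45.

14:15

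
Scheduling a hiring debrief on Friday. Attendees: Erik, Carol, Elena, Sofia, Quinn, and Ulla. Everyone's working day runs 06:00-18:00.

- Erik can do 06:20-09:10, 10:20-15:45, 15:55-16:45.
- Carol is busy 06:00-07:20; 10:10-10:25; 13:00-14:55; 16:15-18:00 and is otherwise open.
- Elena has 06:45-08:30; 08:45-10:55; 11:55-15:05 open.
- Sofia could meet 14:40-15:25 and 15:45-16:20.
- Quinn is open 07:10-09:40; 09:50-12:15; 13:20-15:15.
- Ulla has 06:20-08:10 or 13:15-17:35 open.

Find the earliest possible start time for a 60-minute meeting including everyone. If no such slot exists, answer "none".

none

Erik free: 06:20-09:10, 10:20-15:45, 15:55-16:45.
Carol free: 07:20-10:10, 10:25-13:00, 14:55-16:15 (invert busy blocks within the working day).
Elena free: 06:45-08:30, 08:45-10:55, 11:55-15:05.
Sofia free: 14:40-15:25, 15:45-16:20.
Quinn free: 07:10-09:40, 09:50-12:15, 13:20-15:15.
Ulla free: 06:20-08:10, 13:15-17:35.
Erik ∩ Carol: 07:20-09:10, 10:25-13:00, 14:55-15:45, 15:55-16:15.
Erik ∩ Carol ∩ Elena: 07:20-08:30, 08:45-09:10, 10:25-10:55, 11:55-13:00, 14:55-15:05.
Erik ∩ Carol ∩ Elena ∩ Sofia: 14:55-15:05.
Erik ∩ Carol ∩ Elena ∩ Sofia ∩ Quinn: 14:55-15:05.
Erik ∩ Carol ∩ Elena ∩ Sofia ∩ Quinn ∩ Ulla: 14:55-15:05.
No common window is at least 60 minutes long.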